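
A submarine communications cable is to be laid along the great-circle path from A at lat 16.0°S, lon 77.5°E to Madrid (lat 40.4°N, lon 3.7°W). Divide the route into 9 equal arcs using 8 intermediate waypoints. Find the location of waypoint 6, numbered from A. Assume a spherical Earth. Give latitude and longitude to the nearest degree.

≈ lat 26°N, lon 30°E

Convert each endpoint to a unit vector on the sphere (x = cos φ cos λ, y = cos φ sin λ, z = sin φ).
The central angle between the endpoints is δ = arccos(p₁·p₂) ≈ 1.638 rad (93.8°).
Interpolate at f = 6/9 with slerp weights a = sin((1−f)δ)/sin δ ≈ 0.520, b = sin(fδ)/sin δ ≈ 0.889.
p = a·p₁ + b·p₂ ≈ (0.784, 0.445, 0.433); φ = arcsin(p_z) ≈ 25.66°, λ = atan2(p_y, p_x) ≈ 29.55°.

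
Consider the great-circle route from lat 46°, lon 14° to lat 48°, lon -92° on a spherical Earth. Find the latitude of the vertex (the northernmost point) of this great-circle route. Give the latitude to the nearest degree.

The great circle lies in the plane with unit normal n̂ = (p₁ × p₂)/|p₁ × p₂|.
Here n̂_z ≈ -0.489; the vertex latitude is φ_max = arccos|n̂_z| ≈ 60.7°.
Check via Clairaut: cos φ_max = |cos φ₁| · sin C = cos(46.0°)·sin(44.7°) ≈ 0.489, again giving ≈ 60.7°.

≈ 61°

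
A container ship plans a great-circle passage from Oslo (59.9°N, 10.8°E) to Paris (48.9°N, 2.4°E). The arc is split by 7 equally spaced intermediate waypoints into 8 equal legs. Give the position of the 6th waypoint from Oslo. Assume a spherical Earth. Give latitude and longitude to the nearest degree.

From cos δ = sin φ₁ sin φ₂ + cos φ₁ cos φ₂ cos Δλ, the central angle is δ ≈ 0.210 rad (12.0°).
Interpolate at f = 6/8 with slerp weights a = sin((1−f)δ)/sin δ ≈ 0.252, b = sin(fδ)/sin δ ≈ 0.752.
p = a·p₁ + b·p₂ ≈ (0.618, 0.044, 0.785); φ = arcsin(p_z) ≈ 51.70°, λ = atan2(p_y, p_x) ≈ 4.11°.

≈ 52°N, 4°E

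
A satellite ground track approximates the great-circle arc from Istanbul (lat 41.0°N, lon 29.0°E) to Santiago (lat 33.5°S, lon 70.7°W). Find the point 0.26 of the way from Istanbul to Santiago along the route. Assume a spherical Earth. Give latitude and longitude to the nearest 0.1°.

≈ lat 25.0°N, lon 2.6°W

Convert each endpoint to a unit vector on the sphere (x = cos φ cos λ, y = cos φ sin λ, z = sin φ).
The central angle between the endpoints is δ = arccos(p₁·p₂) ≈ 2.058 rad (117.9°).
Interpolate at f = 0.26 with slerp weights a = sin((1−f)δ)/sin δ ≈ 1.130, b = sin(fδ)/sin δ ≈ 0.577.
p = a·p₁ + b·p₂ ≈ (0.905, -0.041, 0.423); φ = arcsin(p_z) ≈ 25.03°, λ = atan2(p_y, p_x) ≈ -2.57°.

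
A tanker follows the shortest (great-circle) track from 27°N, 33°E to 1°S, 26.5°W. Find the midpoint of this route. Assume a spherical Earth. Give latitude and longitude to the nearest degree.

≈ 15°N, 1°E

Write both endpoints as unit vectors p₁, p₂ with components (cos φ cos λ, cos φ sin λ, sin φ).
The central angle between the endpoints is δ = arccos(p₁·p₂) ≈ 1.110 rad (63.6°).
Interpolate at f = 1/2 with slerp weights a = sin((1−f)δ)/sin δ ≈ 0.588, b = sin(fδ)/sin δ ≈ 0.588.
p = a·p₁ + b·p₂ ≈ (0.966, 0.023, 0.257); φ = arcsin(p_z) ≈ 14.88°, λ = atan2(p_y, p_x) ≈ 1.37°.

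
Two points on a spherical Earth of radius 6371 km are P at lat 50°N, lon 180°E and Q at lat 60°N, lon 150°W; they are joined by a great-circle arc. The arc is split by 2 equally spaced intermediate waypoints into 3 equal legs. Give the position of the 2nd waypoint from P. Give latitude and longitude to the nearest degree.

≈ lat 58°N, lon 162°W

Convert each endpoint to a unit vector on the sphere (x = cos φ cos λ, y = cos φ sin λ, z = sin φ).
The central angle between the endpoints is δ = arccos(p₁·p₂) ≈ 0.343 rad (19.7°).
Interpolate at f = 2/3 with slerp weights a = sin((1−f)δ)/sin δ ≈ 0.339, b = sin(fδ)/sin δ ≈ 0.674.
p = a·p₁ + b·p₂ ≈ (-0.510, -0.169, 0.844); φ = arcsin(p_z) ≈ 57.52°, λ = atan2(p_y, p_x) ≈ -161.71°.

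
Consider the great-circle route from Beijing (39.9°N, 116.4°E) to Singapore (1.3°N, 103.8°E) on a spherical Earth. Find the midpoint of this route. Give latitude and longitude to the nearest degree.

Write both endpoints as unit vectors p₁, p₂ with components (cos φ cos λ, cos φ sin λ, sin φ).
The central angle between the endpoints is δ = arccos(p₁·p₂) ≈ 0.703 rad (40.3°).
Interpolate at f = 1/2 with slerp weights a = sin((1−f)δ)/sin δ ≈ 0.533, b = sin(fδ)/sin δ ≈ 0.533.
p = a·p₁ + b·p₂ ≈ (-0.309, 0.883, 0.354); φ = arcsin(p_z) ≈ 20.71°, λ = atan2(p_y, p_x) ≈ 109.27°.

≈ (21°N, 109°E)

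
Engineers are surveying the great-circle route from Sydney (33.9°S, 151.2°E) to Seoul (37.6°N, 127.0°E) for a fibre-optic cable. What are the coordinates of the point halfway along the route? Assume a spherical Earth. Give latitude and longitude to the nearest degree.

≈ (2°N, 139°E)

Convert each endpoint to a unit vector on the sphere (x = cos φ cos λ, y = cos φ sin λ, z = sin φ).
The central angle between the endpoints is δ = arccos(p₁·p₂) ≈ 1.308 rad (75.0°).
Interpolate at f = 1/2 with slerp weights a = sin((1−f)δ)/sin δ ≈ 0.630, b = sin(fδ)/sin δ ≈ 0.630.
p = a·p₁ + b·p₂ ≈ (-0.759, 0.651, 0.033); φ = arcsin(p_z) ≈ 1.89°, λ = atan2(p_y, p_x) ≈ 139.39°.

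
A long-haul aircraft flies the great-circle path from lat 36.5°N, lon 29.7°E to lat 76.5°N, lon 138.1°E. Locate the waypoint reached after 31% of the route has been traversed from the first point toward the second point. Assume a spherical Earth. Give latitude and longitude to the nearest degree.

≈ lat 54°N, lon 38°E

Write both endpoints as unit vectors p₁, p₂ with components (cos φ cos λ, cos φ sin λ, sin φ).
The central angle between the endpoints is δ = arccos(p₁·p₂) ≈ 1.025 rad (58.7°).
Interpolate at f = 0.31 with slerp weights a = sin((1−f)δ)/sin δ ≈ 0.760, b = sin(fδ)/sin δ ≈ 0.366.
p = a·p₁ + b·p₂ ≈ (0.467, 0.360, 0.808); φ = arcsin(p_z) ≈ 53.86°, λ = atan2(p_y, p_x) ≈ 37.59°.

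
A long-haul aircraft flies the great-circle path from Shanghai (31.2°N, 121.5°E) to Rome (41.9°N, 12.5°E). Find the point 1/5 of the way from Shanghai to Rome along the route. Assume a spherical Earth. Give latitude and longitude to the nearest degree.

Convert each endpoint to a unit vector on the sphere (x = cos φ cos λ, y = cos φ sin λ, z = sin φ).
The central angle between the endpoints is δ = arccos(p₁·p₂) ≈ 1.432 rad (82.0°).
Interpolate at f = 1/5 with slerp weights a = sin((1−f)δ)/sin δ ≈ 0.920, b = sin(fδ)/sin δ ≈ 0.285.
p = a·p₁ + b·p₂ ≈ (-0.204, 0.717, 0.667); φ = arcsin(p_z) ≈ 41.83°, λ = atan2(p_y, p_x) ≈ 105.87°.

≈ 42°N, 106°E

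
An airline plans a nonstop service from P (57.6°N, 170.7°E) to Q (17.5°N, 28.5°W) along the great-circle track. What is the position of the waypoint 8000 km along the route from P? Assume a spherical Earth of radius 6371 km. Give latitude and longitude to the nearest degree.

From cos δ = sin φ₁ sin φ₂ + cos φ₁ cos φ₂ cos Δλ, the central angle is δ ≈ 1.802 rad (103.2°). The total great-circle distance is δ·R ≈ 1.802 × 6371 ≈ 11478 km, so the target fraction is f = 8000/11478 ≈ 0.697.
Interpolate at f ≈ 0.697 with slerp weights a = sin((1−f)δ)/sin δ ≈ 0.533, b = sin(fδ)/sin δ ≈ 0.977.
p = a·p₁ + b·p₂ ≈ (0.537, -0.398, 0.744); φ = arcsin(p_z) ≈ 48.07°, λ = atan2(p_y, p_x) ≈ -36.58°.

≈ (48°N, 37°W)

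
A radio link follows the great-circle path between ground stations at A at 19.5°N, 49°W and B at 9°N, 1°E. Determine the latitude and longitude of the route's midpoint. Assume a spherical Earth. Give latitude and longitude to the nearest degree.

The haversine formula gives a central angle δ ≈ 0.862 rad (49.4°) between the endpoints.
Interpolate at f = 1/2 with slerp weights a = sin((1−f)δ)/sin δ ≈ 0.550, b = sin(fδ)/sin δ ≈ 0.550.
p = a·p₁ + b·p₂ ≈ (0.884, -0.382, 0.270); φ = arcsin(p_z) ≈ 15.65°, λ = atan2(p_y, p_x) ≈ -23.38°.

≈ 16°N, 23°W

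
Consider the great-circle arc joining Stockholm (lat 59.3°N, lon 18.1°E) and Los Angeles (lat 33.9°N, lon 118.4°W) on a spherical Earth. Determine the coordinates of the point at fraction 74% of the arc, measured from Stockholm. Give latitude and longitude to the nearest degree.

≈ lat 53°N, lon 106°W

Convert each endpoint to a unit vector on the sphere (x = cos φ cos λ, y = cos φ sin λ, z = sin φ).
The central angle between the endpoints is δ = arccos(p₁·p₂) ≈ 1.398 rad (80.1°).
Interpolate at f = 0.74 with slerp weights a = sin((1−f)δ)/sin δ ≈ 0.361, b = sin(fδ)/sin δ ≈ 0.873.
p = a·p₁ + b·p₂ ≈ (-0.169, -0.580, 0.797); φ = arcsin(p_z) ≈ 52.84°, λ = atan2(p_y, p_x) ≈ -106.28°.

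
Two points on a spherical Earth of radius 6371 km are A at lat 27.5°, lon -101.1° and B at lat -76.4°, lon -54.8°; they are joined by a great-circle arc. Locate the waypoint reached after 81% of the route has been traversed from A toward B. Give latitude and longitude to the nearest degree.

Convert each endpoint to a unit vector on the sphere (x = cos φ cos λ, y = cos φ sin λ, z = sin φ).
The central angle between the endpoints is δ = arccos(p₁·p₂) ≈ 1.880 rad (107.7°).
Interpolate at f = 0.81 with slerp weights a = sin((1−f)δ)/sin δ ≈ 0.367, b = sin(fδ)/sin δ ≈ 1.049.
p = a·p₁ + b·p₂ ≈ (0.079, -0.521, -0.850); φ = arcsin(p_z) ≈ -58.19°, λ = atan2(p_y, p_x) ≈ -81.33°.

≈ lat -58°, lon -81°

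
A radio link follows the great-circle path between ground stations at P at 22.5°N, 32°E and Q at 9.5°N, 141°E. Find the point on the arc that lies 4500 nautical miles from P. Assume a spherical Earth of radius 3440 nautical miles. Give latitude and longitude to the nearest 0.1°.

From cos δ = sin φ₁ sin φ₂ + cos φ₁ cos φ₂ cos Δλ, the central angle is δ ≈ 1.806 rad (103.5°). The total great-circle distance is δ·R ≈ 1.806 × 3440 ≈ 6214 nmi, so the target fraction is f = 4500/6214 ≈ 0.724.
Interpolate at f ≈ 0.724 with slerp weights a = sin((1−f)δ)/sin δ ≈ 0.492, b = sin(fδ)/sin δ ≈ 0.993.
p = a·p₁ + b·p₂ ≈ (-0.376, 0.857, 0.352); φ = arcsin(p_z) ≈ 20.61°, λ = atan2(p_y, p_x) ≈ 113.69°.

≈ 20.6°N, 113.7°E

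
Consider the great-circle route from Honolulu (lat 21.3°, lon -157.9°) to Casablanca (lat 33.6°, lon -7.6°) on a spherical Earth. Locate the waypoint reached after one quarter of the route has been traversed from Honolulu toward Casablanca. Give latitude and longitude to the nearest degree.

≈ lat 46°, lon -138°

Convert each endpoint to a unit vector on the sphere (x = cos φ cos λ, y = cos φ sin λ, z = sin φ).
The central angle between the endpoints is δ = arccos(p₁·p₂) ≈ 2.064 rad (118.2°).
Interpolate at f = 1/4 with slerp weights a = sin((1−f)δ)/sin δ ≈ 1.135, b = sin(fδ)/sin δ ≈ 0.560.
p = a·p₁ + b·p₂ ≈ (-0.517, -0.459, 0.722); φ = arcsin(p_z) ≈ 46.22°, λ = atan2(p_y, p_x) ≈ -138.39°.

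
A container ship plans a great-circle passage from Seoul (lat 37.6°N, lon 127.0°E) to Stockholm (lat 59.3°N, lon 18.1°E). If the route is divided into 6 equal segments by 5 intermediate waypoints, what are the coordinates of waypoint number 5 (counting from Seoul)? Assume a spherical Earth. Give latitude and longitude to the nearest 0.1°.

≈ lat 64.3°N, lon 39.4°E

Convert each endpoint to a unit vector on the sphere (x = cos φ cos λ, y = cos φ sin λ, z = sin φ).
The central angle between the endpoints is δ = arccos(p₁·p₂) ≈ 1.166 rad (66.8°).
Interpolate at f = 5/6 with slerp weights a = sin((1−f)δ)/sin δ ≈ 0.210, b = sin(fδ)/sin δ ≈ 0.898.
p = a·p₁ + b·p₂ ≈ (0.336, 0.275, 0.901); φ = arcsin(p_z) ≈ 64.26°, λ = atan2(p_y, p_x) ≈ 39.36°.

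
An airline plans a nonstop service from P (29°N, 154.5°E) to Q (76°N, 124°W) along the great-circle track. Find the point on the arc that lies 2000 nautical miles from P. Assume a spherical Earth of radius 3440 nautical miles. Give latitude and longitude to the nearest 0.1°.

Write both endpoints as unit vectors p₁, p₂ with components (cos φ cos λ, cos φ sin λ, sin φ).
The central angle between the endpoints is δ = arccos(p₁·p₂) ≈ 1.045 rad (59.9°). The total great-circle distance is δ·R ≈ 1.045 × 3440 ≈ 3596 nmi, so the target fraction is f = 2000/3596 ≈ 0.556.
Interpolate at f ≈ 0.556 with slerp weights a = sin((1−f)δ)/sin δ ≈ 0.517, b = sin(fδ)/sin δ ≈ 0.635.
p = a·p₁ + b·p₂ ≈ (-0.494, 0.067, 0.867); φ = arcsin(p_z) ≈ 60.08°, λ = atan2(p_y, p_x) ≈ 172.23°.

≈ (60.1°N, 172.2°E)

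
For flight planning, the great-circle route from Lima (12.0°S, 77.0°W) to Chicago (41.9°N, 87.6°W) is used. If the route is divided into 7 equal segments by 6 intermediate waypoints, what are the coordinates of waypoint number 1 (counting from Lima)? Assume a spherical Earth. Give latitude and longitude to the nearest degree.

≈ (4°S, 78°W)

Write both endpoints as unit vectors p₁, p₂ with components (cos φ cos λ, cos φ sin λ, sin φ).
The central angle between the endpoints is δ = arccos(p₁·p₂) ≈ 0.956 rad (54.8°).
Interpolate at f = 1/7 with slerp weights a = sin((1−f)δ)/sin δ ≈ 0.895, b = sin(fδ)/sin δ ≈ 0.167.
p = a·p₁ + b·p₂ ≈ (0.202, -0.977, -0.075); φ = arcsin(p_z) ≈ -4.28°, λ = atan2(p_y, p_x) ≈ -78.31°.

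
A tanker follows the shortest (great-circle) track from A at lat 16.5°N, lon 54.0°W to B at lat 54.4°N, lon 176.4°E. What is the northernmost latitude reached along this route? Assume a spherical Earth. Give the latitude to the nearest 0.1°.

≈ 64.3°N

The great circle lies in the plane with unit normal n̂ = (p₁ × p₂)/|p₁ × p₂|.
Here n̂_z ≈ -0.433; the vertex latitude is φ_max = arccos|n̂_z| ≈ 64.3°.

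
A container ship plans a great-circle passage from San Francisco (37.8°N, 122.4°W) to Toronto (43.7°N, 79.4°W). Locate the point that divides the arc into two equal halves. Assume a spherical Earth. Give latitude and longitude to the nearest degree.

Convert each endpoint to a unit vector on the sphere (x = cos φ cos λ, y = cos φ sin λ, z = sin φ).
The central angle between the endpoints is δ = arccos(p₁·p₂) ≈ 0.571 rad (32.7°).
Interpolate at f = 1/2 with slerp weights a = sin((1−f)δ)/sin δ ≈ 0.521, b = sin(fδ)/sin δ ≈ 0.521.
p = a·p₁ + b·p₂ ≈ (-0.151, -0.718, 0.679); φ = arcsin(p_z) ≈ 42.80°, λ = atan2(p_y, p_x) ≈ -101.90°.

≈ (43°N, 102°W)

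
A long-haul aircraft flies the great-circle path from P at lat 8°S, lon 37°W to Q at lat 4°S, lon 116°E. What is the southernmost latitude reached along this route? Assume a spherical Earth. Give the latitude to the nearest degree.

≈ 24°S

The great circle lies in the plane with unit normal n̂ = (p₁ × p₂)/|p₁ × p₂|.
Here n̂_z ≈ +0.911; the vertex latitude is φ_max = arccos|n̂_z| ≈ 24.3°.
Check via Clairaut: cos φ_max = |cos φ₁| · sin C = cos(8.0°)·sin(113.1°) ≈ 0.911, again giving ≈ 24.3°.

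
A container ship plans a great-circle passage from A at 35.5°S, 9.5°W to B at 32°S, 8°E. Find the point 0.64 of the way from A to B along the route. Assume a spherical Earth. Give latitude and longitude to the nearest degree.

≈ 34°S, 2°E

From cos δ = sin φ₁ sin φ₂ + cos φ₁ cos φ₂ cos Δλ, the central angle is δ ≈ 0.261 rad (14.9°).
Interpolate at f = 0.64 with slerp weights a = sin((1−f)δ)/sin δ ≈ 0.364, b = sin(fδ)/sin δ ≈ 0.644.
p = a·p₁ + b·p₂ ≈ (0.833, 0.027, -0.553); φ = arcsin(p_z) ≈ -33.54°, λ = atan2(p_y, p_x) ≈ 1.87°.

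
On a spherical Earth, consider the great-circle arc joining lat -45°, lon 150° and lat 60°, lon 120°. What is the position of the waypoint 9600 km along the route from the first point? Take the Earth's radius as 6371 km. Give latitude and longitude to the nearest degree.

≈ lat 39°, lon 130°

Write both endpoints as unit vectors p₁, p₂ with components (cos φ cos λ, cos φ sin λ, sin φ).
The central angle between the endpoints is δ = arccos(p₁·p₂) ≈ 1.882 rad (107.8°). The total great-circle distance is δ·R ≈ 1.882 × 6371 ≈ 11990 km, so the target fraction is f = 9600/11990 ≈ 0.801.
Interpolate at f ≈ 0.801 with slerp weights a = sin((1−f)δ)/sin δ ≈ 0.385, b = sin(fδ)/sin δ ≈ 1.048.
p = a·p₁ + b·p₂ ≈ (-0.498, 0.590, 0.636); φ = arcsin(p_z) ≈ 39.47°, λ = atan2(p_y, p_x) ≈ 130.15°.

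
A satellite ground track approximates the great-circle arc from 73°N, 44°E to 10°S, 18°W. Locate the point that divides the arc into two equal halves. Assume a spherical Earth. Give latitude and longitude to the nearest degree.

≈ 34°N, 5°W

From cos δ = sin φ₁ sin φ₂ + cos φ₁ cos φ₂ cos Δλ, the central angle is δ ≈ 1.602 rad (91.8°).
Interpolate at f = 1/2 with slerp weights a = sin((1−f)δ)/sin δ ≈ 0.718, b = sin(fδ)/sin δ ≈ 0.718.
p = a·p₁ + b·p₂ ≈ (0.824, -0.073, 0.562); φ = arcsin(p_z) ≈ 34.21°, λ = atan2(p_y, p_x) ≈ -5.04°.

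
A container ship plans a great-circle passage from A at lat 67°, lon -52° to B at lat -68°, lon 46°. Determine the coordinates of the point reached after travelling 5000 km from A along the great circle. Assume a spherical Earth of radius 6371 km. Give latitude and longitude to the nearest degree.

Convert each endpoint to a unit vector on the sphere (x = cos φ cos λ, y = cos φ sin λ, z = sin φ).
The central angle between the endpoints is δ = arccos(p₁·p₂) ≈ 2.634 rad (150.9°). The total great-circle distance is δ·R ≈ 2.634 × 6371 ≈ 16780 km, so the target fraction is f = 5000/16780 ≈ 0.298.
Interpolate at f ≈ 0.298 with slerp weights a = sin((1−f)δ)/sin δ ≈ 1.978, b = sin(fδ)/sin δ ≈ 1.453.
p = a·p₁ + b·p₂ ≈ (0.854, -0.217, 0.473); φ = arcsin(p_z) ≈ 28.22°, λ = atan2(p_y, p_x) ≈ -14.27°.

≈ lat 28°, lon -14°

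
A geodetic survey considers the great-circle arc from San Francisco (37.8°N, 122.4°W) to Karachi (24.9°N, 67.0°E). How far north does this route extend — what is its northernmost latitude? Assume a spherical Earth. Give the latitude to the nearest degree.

≈ 82°N

The great circle lies in the plane with unit normal n̂ = (p₁ × p₂)/|p₁ × p₂|.
Here n̂_z ≈ -0.131; the vertex latitude is φ_max = arccos|n̂_z| ≈ 82.5°.
Check via Clairaut: cos φ_max = |cos φ₁| · sin C = cos(37.8°)·sin(9.5°) ≈ 0.131, again giving ≈ 82.5°.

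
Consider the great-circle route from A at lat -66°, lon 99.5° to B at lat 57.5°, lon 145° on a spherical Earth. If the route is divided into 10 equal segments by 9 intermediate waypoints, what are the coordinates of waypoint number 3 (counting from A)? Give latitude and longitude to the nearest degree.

≈ lat -30°, lon 120°

Convert each endpoint to a unit vector on the sphere (x = cos φ cos λ, y = cos φ sin λ, z = sin φ).
The central angle between the endpoints is δ = arccos(p₁·p₂) ≈ 2.236 rad (128.1°).
Interpolate at f = 3/10 with slerp weights a = sin((1−f)δ)/sin δ ≈ 1.271, b = sin(fδ)/sin δ ≈ 0.790.
p = a·p₁ + b·p₂ ≈ (-0.433, 0.753, -0.495); φ = arcsin(p_z) ≈ -29.65°, λ = atan2(p_y, p_x) ≈ 119.89°.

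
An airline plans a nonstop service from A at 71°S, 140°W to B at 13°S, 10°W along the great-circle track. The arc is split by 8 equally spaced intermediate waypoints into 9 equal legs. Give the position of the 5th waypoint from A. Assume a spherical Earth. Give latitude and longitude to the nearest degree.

From cos δ = sin φ₁ sin φ₂ + cos φ₁ cos φ₂ cos Δλ, the central angle is δ ≈ 1.562 rad (89.5°).
Interpolate at f = 5/9 with slerp weights a = sin((1−f)δ)/sin δ ≈ 0.640, b = sin(fδ)/sin δ ≈ 0.763.
p = a·p₁ + b·p₂ ≈ (0.573, -0.263, -0.777); φ = arcsin(p_z) ≈ -50.95°, λ = atan2(p_y, p_x) ≈ -24.67°.

≈ 51°S, 25°W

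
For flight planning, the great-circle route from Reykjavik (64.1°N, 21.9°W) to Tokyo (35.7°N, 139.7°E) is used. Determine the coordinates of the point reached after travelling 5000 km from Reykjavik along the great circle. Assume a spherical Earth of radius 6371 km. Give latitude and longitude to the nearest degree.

≈ (69°N, 127°E)

Write both endpoints as unit vectors p₁, p₂ with components (cos φ cos λ, cos φ sin λ, sin φ).
The central angle between the endpoints is δ = arccos(p₁·p₂) ≈ 1.381 rad (79.1°). The total great-circle distance is δ·R ≈ 1.381 × 6371 ≈ 8800 km, so the target fraction is f = 5000/8800 ≈ 0.568.
Interpolate at f ≈ 0.568 with slerp weights a = sin((1−f)δ)/sin δ ≈ 0.572, b = sin(fδ)/sin δ ≈ 0.720.
p = a·p₁ + b·p₂ ≈ (-0.214, 0.285, 0.934); φ = arcsin(p_z) ≈ 69.14°, λ = atan2(p_y, p_x) ≈ 126.91°.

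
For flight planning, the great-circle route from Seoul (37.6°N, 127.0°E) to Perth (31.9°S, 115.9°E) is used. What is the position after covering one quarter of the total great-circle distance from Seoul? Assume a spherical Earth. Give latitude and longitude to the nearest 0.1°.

≈ 20.3°N, 123.8°E

Convert each endpoint to a unit vector on the sphere (x = cos φ cos λ, y = cos φ sin λ, z = sin φ).
The central angle between the endpoints is δ = arccos(p₁·p₂) ≈ 1.226 rad (70.3°).
Interpolate at f = 1/4 with slerp weights a = sin((1−f)δ)/sin δ ≈ 0.845, b = sin(fδ)/sin δ ≈ 0.321.
p = a·p₁ + b·p₂ ≈ (-0.522, 0.780, 0.346); φ = arcsin(p_z) ≈ 20.25°, λ = atan2(p_y, p_x) ≈ 123.80°.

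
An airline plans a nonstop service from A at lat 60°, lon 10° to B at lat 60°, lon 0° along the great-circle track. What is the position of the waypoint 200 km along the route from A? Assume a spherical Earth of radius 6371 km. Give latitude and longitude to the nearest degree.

≈ lat 60°, lon 6°

Write both endpoints as unit vectors p₁, p₂ with components (cos φ cos λ, cos φ sin λ, sin φ).
The central angle between the endpoints is δ = arccos(p₁·p₂) ≈ 0.087 rad (5.0°). The total great-circle distance is δ·R ≈ 0.087 × 6371 ≈ 555 km, so the target fraction is f = 200/555 ≈ 0.360.
Interpolate at f ≈ 0.360 with slerp weights a = sin((1−f)δ)/sin δ ≈ 0.640, b = sin(fδ)/sin δ ≈ 0.360.
p = a·p₁ + b·p₂ ≈ (0.496, 0.056, 0.867); φ = arcsin(p_z) ≈ 60.09°, λ = atan2(p_y, p_x) ≈ 6.40°.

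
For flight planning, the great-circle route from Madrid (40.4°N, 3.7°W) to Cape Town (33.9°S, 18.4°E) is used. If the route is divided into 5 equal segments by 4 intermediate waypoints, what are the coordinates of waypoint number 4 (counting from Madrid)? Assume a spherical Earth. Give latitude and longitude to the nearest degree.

≈ 19°S, 14°E

Convert each endpoint to a unit vector on the sphere (x = cos φ cos λ, y = cos φ sin λ, z = sin φ).
The central angle between the endpoints is δ = arccos(p₁·p₂) ≈ 1.345 rad (77.0°).
Interpolate at f = 4/5 with slerp weights a = sin((1−f)δ)/sin δ ≈ 0.273, b = sin(fδ)/sin δ ≈ 0.903.
p = a·p₁ + b·p₂ ≈ (0.918, 0.223, -0.327); φ = arcsin(p_z) ≈ -19.08°, λ = atan2(p_y, p_x) ≈ 13.66°.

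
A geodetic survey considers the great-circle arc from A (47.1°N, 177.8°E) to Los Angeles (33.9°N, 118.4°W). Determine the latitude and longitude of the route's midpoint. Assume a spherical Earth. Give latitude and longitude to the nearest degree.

≈ (45°N, 147°W)

Write both endpoints as unit vectors p₁, p₂ with components (cos φ cos λ, cos φ sin λ, sin φ).
The central angle between the endpoints is δ = arccos(p₁·p₂) ≈ 0.853 rad (48.9°).
Interpolate at f = 1/2 with slerp weights a = sin((1−f)δ)/sin δ ≈ 0.549, b = sin(fδ)/sin δ ≈ 0.549.
p = a·p₁ + b·p₂ ≈ (-0.590, -0.387, 0.709); φ = arcsin(p_z) ≈ 45.12°, λ = atan2(p_y, p_x) ≈ -146.78°.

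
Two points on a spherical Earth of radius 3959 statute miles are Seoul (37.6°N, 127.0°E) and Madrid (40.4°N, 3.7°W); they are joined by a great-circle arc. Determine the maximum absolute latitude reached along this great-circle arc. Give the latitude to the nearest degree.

The great circle lies in the plane with unit normal n̂ = (p₁ × p₂)/|p₁ × p₂|.
Here n̂_z ≈ -0.457; the vertex latitude is φ_max = arccos|n̂_z| ≈ 62.8°.
Check via Clairaut: cos φ_max = |cos φ₁| · sin C = cos(37.6°)·sin(35.3°) ≈ 0.457, again giving ≈ 62.8°.

≈ 63°N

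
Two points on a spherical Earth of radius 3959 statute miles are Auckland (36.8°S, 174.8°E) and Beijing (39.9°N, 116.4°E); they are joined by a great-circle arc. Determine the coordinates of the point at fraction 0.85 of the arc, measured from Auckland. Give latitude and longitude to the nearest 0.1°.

From cos δ = sin φ₁ sin φ₂ + cos φ₁ cos φ₂ cos Δλ, the central angle is δ ≈ 1.633 rad (93.6°).
Interpolate at f = 0.85 with slerp weights a = sin((1−f)δ)/sin δ ≈ 0.243, b = sin(fδ)/sin δ ≈ 0.985.
p = a·p₁ + b·p₂ ≈ (-0.530, 0.695, 0.486); φ = arcsin(p_z) ≈ 29.11°, λ = atan2(p_y, p_x) ≈ 127.33°.

≈ (29.1°N, 127.3°E)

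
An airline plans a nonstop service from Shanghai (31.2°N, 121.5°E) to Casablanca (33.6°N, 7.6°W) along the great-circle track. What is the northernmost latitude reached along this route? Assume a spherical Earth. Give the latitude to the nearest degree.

The great circle lies in the plane with unit normal n̂ = (p₁ × p₂)/|p₁ × p₂|.
Here n̂_z ≈ -0.560; the vertex latitude is φ_max = arccos|n̂_z| ≈ 55.9°.
Check via Clairaut: cos φ_max = |cos φ₁| · sin C = cos(31.2°)·sin(40.9°) ≈ 0.560, again giving ≈ 55.9°.

≈ 56°N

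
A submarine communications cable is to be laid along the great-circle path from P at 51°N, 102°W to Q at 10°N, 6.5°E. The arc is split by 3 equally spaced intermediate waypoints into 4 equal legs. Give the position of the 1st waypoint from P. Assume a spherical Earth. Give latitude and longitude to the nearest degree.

The haversine formula gives a central angle δ ≈ 1.633 rad (93.5°) between the endpoints.
Interpolate at f = 1/4 with slerp weights a = sin((1−f)δ)/sin δ ≈ 0.942, b = sin(fδ)/sin δ ≈ 0.398.
p = a·p₁ + b·p₂ ≈ (0.266, -0.536, 0.801); φ = arcsin(p_z) ≈ 53.27°, λ = atan2(p_y, p_x) ≈ -63.61°.

≈ 53°N, 64°W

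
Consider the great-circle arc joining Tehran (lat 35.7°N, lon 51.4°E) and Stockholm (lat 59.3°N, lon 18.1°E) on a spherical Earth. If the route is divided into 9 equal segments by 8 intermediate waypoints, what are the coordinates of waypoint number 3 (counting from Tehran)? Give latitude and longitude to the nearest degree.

≈ lat 44°N, lon 44°E

Write both endpoints as unit vectors p₁, p₂ with components (cos φ cos λ, cos φ sin λ, sin φ).
The central angle between the endpoints is δ = arccos(p₁·p₂) ≈ 0.558 rad (32.0°).
Interpolate at f = 3/9 with slerp weights a = sin((1−f)δ)/sin δ ≈ 0.686, b = sin(fδ)/sin δ ≈ 0.349.
p = a·p₁ + b·p₂ ≈ (0.517, 0.491, 0.701); φ = arcsin(p_z) ≈ 44.50°, λ = atan2(p_y, p_x) ≈ 43.51°.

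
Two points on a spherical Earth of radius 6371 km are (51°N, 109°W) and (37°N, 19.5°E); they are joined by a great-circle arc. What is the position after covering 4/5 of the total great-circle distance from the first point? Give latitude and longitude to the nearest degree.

≈ (50°N, 7°E)

Convert each endpoint to a unit vector on the sphere (x = cos φ cos λ, y = cos φ sin λ, z = sin φ).
The central angle between the endpoints is δ = arccos(p₁·p₂) ≈ 1.415 rad (81.1°).
Interpolate at f = 4/5 with slerp weights a = sin((1−f)δ)/sin δ ≈ 0.283, b = sin(fδ)/sin δ ≈ 0.916.
p = a·p₁ + b·p₂ ≈ (0.632, 0.076, 0.771); φ = arcsin(p_z) ≈ 50.46°, λ = atan2(p_y, p_x) ≈ 6.87°.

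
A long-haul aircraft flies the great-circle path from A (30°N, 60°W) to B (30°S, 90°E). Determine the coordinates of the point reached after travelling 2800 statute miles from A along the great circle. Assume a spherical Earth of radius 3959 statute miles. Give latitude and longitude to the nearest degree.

Convert each endpoint to a unit vector on the sphere (x = cos φ cos λ, y = cos φ sin λ, z = sin φ).
The central angle between the endpoints is δ = arccos(p₁·p₂) ≈ 2.689 rad (154.1°). The total great-circle distance is δ·R ≈ 2.689 × 3959 ≈ 10648 mi, so the target fraction is f = 2800/10648 ≈ 0.263.
Interpolate at f ≈ 0.263 with slerp weights a = sin((1−f)δ)/sin δ ≈ 2.098, b = sin(fδ)/sin δ ≈ 1.487.
p = a·p₁ + b·p₂ ≈ (0.908, -0.285, 0.305); φ = arcsin(p_z) ≈ 17.78°, λ = atan2(p_y, p_x) ≈ -17.45°.

≈ (18°N, 17°W)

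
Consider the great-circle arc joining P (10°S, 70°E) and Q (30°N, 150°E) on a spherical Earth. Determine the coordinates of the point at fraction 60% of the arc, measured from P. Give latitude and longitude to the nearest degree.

≈ (17°N, 115°E)

Convert each endpoint to a unit vector on the sphere (x = cos φ cos λ, y = cos φ sin λ, z = sin φ).
The central angle between the endpoints is δ = arccos(p₁·p₂) ≈ 1.509 rad (86.5°).
Interpolate at f = 0.60 with slerp weights a = sin((1−f)δ)/sin δ ≈ 0.569, b = sin(fδ)/sin δ ≈ 0.788.
p = a·p₁ + b·p₂ ≈ (-0.400, 0.868, 0.295); φ = arcsin(p_z) ≈ 17.18°, λ = atan2(p_y, p_x) ≈ 114.73°.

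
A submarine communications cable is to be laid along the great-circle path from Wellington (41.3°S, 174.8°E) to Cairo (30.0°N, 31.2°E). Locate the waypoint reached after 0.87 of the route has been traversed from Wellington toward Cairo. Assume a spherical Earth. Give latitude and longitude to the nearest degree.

≈ 19°N, 49°E

Convert each endpoint to a unit vector on the sphere (x = cos φ cos λ, y = cos φ sin λ, z = sin φ).
The central angle between the endpoints is δ = arccos(p₁·p₂) ≈ 2.594 rad (148.6°).
Interpolate at f = 0.87 with slerp weights a = sin((1−f)δ)/sin δ ≈ 0.635, b = sin(fδ)/sin δ ≈ 1.486.
p = a·p₁ + b·p₂ ≈ (0.625, 0.710, 0.324); φ = arcsin(p_z) ≈ 18.89°, λ = atan2(p_y, p_x) ≈ 48.62°.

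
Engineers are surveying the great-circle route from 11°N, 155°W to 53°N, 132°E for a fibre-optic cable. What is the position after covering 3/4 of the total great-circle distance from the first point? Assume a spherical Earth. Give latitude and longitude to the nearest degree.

≈ 48°N, 159°E

Write both endpoints as unit vectors p₁, p₂ with components (cos φ cos λ, cos φ sin λ, sin φ).
The central angle between the endpoints is δ = arccos(p₁·p₂) ≈ 1.240 rad (71.0°).
Interpolate at f = 3/4 with slerp weights a = sin((1−f)δ)/sin δ ≈ 0.322, b = sin(fδ)/sin δ ≈ 0.848.
p = a·p₁ + b·p₂ ≈ (-0.628, 0.245, 0.738); φ = arcsin(p_z) ≈ 47.59°, λ = atan2(p_y, p_x) ≈ 158.67°.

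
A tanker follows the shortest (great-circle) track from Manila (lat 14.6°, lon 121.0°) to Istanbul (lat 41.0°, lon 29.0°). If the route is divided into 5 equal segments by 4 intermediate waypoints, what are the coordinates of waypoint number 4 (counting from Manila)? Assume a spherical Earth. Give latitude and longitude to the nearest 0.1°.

Convert each endpoint to a unit vector on the sphere (x = cos φ cos λ, y = cos φ sin λ, z = sin φ).
The central angle between the endpoints is δ = arccos(p₁·p₂) ≈ 1.430 rad (82.0°).
Interpolate at f = 4/5 with slerp weights a = sin((1−f)δ)/sin δ ≈ 0.285, b = sin(fδ)/sin δ ≈ 0.919.
p = a·p₁ + b·p₂ ≈ (0.465, 0.573, 0.675); φ = arcsin(p_z) ≈ 42.46°, λ = atan2(p_y, p_x) ≈ 50.94°.

≈ lat 42.5°, lon 50.9°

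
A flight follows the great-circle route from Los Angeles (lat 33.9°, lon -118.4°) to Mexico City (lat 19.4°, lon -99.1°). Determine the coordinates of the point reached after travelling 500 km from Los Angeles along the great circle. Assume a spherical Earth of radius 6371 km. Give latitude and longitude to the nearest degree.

Convert each endpoint to a unit vector on the sphere (x = cos φ cos λ, y = cos φ sin λ, z = sin φ).
The central angle between the endpoints is δ = arccos(p₁·p₂) ≈ 0.392 rad (22.5°). The total great-circle distance is δ·R ≈ 0.392 × 6371 ≈ 2497 km, so the target fraction is f = 500/2497 ≈ 0.200.
Interpolate at f ≈ 0.200 with slerp weights a = sin((1−f)δ)/sin δ ≈ 0.807, b = sin(fδ)/sin δ ≈ 0.205.
p = a·p₁ + b·p₂ ≈ (-0.349, -0.781, 0.518); φ = arcsin(p_z) ≈ 31.23°, λ = atan2(p_y, p_x) ≈ -114.11°.

≈ lat 31°, lon -114°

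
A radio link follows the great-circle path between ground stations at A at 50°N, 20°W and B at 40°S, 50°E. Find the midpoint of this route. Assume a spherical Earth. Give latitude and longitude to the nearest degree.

Write both endpoints as unit vectors p₁, p₂ with components (cos φ cos λ, cos φ sin λ, sin φ).
The central angle between the endpoints is δ = arccos(p₁·p₂) ≈ 1.901 rad (108.9°).
Interpolate at f = 1/2 with slerp weights a = sin((1−f)δ)/sin δ ≈ 0.860, b = sin(fδ)/sin δ ≈ 0.860.
p = a·p₁ + b·p₂ ≈ (0.943, 0.316, 0.106); φ = arcsin(p_z) ≈ 6.08°, λ = atan2(p_y, p_x) ≈ 18.51°.

≈ 6°N, 19°E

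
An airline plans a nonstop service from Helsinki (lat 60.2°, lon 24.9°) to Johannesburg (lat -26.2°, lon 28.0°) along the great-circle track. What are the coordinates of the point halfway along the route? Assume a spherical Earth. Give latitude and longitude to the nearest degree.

Write both endpoints as unit vectors p₁, p₂ with components (cos φ cos λ, cos φ sin λ, sin φ).
The central angle between the endpoints is δ = arccos(p₁·p₂) ≈ 1.509 rad (86.4°).
Interpolate at f = 1/2 with slerp weights a = sin((1−f)δ)/sin δ ≈ 0.686, b = sin(fδ)/sin δ ≈ 0.686.
p = a·p₁ + b·p₂ ≈ (0.853, 0.433, 0.292); φ = arcsin(p_z) ≈ 17.01°, λ = atan2(p_y, p_x) ≈ 26.90°.

≈ lat 17°, lon 27°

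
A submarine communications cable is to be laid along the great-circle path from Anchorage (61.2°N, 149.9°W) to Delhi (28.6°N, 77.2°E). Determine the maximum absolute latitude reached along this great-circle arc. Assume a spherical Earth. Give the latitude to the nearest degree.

≈ 72°N

The great circle lies in the plane with unit normal n̂ = (p₁ × p₂)/|p₁ × p₂|.
Here n̂_z ≈ -0.313; the vertex latitude is φ_max = arccos|n̂_z| ≈ 71.8°.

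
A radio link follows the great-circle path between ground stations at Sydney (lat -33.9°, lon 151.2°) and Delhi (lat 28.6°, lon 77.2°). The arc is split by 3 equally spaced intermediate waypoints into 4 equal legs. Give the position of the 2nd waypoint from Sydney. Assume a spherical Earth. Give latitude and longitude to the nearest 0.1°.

≈ lat -3.3°, lon 113.0°

The haversine formula gives a central angle δ ≈ 1.637 rad (93.8°) between the endpoints.
Interpolate at f = 2/4 with slerp weights a = sin((1−f)δ)/sin δ ≈ 0.732, b = sin(fδ)/sin δ ≈ 0.732.
p = a·p₁ + b·p₂ ≈ (-0.390, 0.919, -0.058); φ = arcsin(p_z) ≈ -3.32°, λ = atan2(p_y, p_x) ≈ 112.99°.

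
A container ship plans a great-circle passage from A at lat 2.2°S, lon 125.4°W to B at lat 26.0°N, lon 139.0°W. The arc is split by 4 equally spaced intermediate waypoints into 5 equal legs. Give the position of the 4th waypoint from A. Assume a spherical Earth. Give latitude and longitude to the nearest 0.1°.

≈ lat 20.4°N, lon 136.0°W

From cos δ = sin φ₁ sin φ₂ + cos φ₁ cos φ₂ cos Δλ, the central angle is δ ≈ 0.543 rad (31.1°).
Interpolate at f = 4/5 with slerp weights a = sin((1−f)δ)/sin δ ≈ 0.210, b = sin(fδ)/sin δ ≈ 0.815.
p = a·p₁ + b·p₂ ≈ (-0.674, -0.651, 0.349); φ = arcsin(p_z) ≈ 20.43°, λ = atan2(p_y, p_x) ≈ -135.99°.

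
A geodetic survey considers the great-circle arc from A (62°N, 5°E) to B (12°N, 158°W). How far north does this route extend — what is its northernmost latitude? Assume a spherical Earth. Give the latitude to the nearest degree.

≈ 82°N

The great circle lies in the plane with unit normal n̂ = (p₁ × p₂)/|p₁ × p₂|.
Here n̂_z ≈ -0.139; the vertex latitude is φ_max = arccos|n̂_z| ≈ 82.0°.
Check via Clairaut: cos φ_max = |cos φ₁| · sin C = cos(62.0°)·sin(17.2°) ≈ 0.139, again giving ≈ 82.0°.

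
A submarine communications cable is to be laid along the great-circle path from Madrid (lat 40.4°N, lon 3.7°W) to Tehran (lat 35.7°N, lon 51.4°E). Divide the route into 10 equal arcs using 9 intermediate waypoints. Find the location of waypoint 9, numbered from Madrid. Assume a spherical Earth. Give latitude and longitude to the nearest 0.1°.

≈ lat 37.3°N, lon 46.4°E

Write both endpoints as unit vectors p₁, p₂ with components (cos φ cos λ, cos φ sin λ, sin φ).
The central angle between the endpoints is δ = arccos(p₁·p₂) ≈ 0.749 rad (42.9°).
Interpolate at f = 9/10 with slerp weights a = sin((1−f)δ)/sin δ ≈ 0.110, b = sin(fδ)/sin δ ≈ 0.917.
p = a·p₁ + b·p₂ ≈ (0.548, 0.576, 0.606); φ = arcsin(p_z) ≈ 37.31°, λ = atan2(p_y, p_x) ≈ 46.45°.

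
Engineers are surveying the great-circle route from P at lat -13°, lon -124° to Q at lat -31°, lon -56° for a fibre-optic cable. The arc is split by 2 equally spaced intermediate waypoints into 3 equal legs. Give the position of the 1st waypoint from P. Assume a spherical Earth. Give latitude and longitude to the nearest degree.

The haversine formula gives a central angle δ ≈ 1.128 rad (64.6°) between the endpoints.
Interpolate at f = 1/3 with slerp weights a = sin((1−f)δ)/sin δ ≈ 0.756, b = sin(fδ)/sin δ ≈ 0.406.
p = a·p₁ + b·p₂ ≈ (-0.217, -0.899, -0.379); φ = arcsin(p_z) ≈ -22.29°, λ = atan2(p_y, p_x) ≈ -103.57°.

≈ lat -22°, lon -104°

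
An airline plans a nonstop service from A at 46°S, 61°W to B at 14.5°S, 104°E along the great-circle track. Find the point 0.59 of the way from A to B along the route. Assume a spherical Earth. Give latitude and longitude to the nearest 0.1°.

≈ 61.0°S, 85.7°E

Write both endpoints as unit vectors p₁, p₂ with components (cos φ cos λ, cos φ sin λ, sin φ).
The central angle between the endpoints is δ = arccos(p₁·p₂) ≈ 2.060 rad (118.0°).
Interpolate at f = 0.59 with slerp weights a = sin((1−f)δ)/sin δ ≈ 0.847, b = sin(fδ)/sin δ ≈ 1.062.
p = a·p₁ + b·p₂ ≈ (0.036, 0.483, -0.875); φ = arcsin(p_z) ≈ -61.03°, λ = atan2(p_y, p_x) ≈ 85.68°.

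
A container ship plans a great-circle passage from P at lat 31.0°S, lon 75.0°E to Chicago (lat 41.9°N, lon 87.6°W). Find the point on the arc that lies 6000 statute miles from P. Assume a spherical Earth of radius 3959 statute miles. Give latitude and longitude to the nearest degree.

Write both endpoints as unit vectors p₁, p₂ with components (cos φ cos λ, cos φ sin λ, sin φ).
The central angle between the endpoints is δ = arccos(p₁·p₂) ≈ 2.833 rad (162.3°). The total great-circle distance is δ·R ≈ 2.833 × 3959 ≈ 11216 mi, so the target fraction is f = 6000/11216 ≈ 0.535.
Interpolate at f ≈ 0.535 with slerp weights a = sin((1−f)δ)/sin δ ≈ 3.188, b = sin(fδ)/sin δ ≈ 3.288.
p = a·p₁ + b·p₂ ≈ (0.810, 0.194, 0.554); φ = arcsin(p_z) ≈ 33.63°, λ = atan2(p_y, p_x) ≈ 13.50°.

≈ lat 34°N, lon 13°E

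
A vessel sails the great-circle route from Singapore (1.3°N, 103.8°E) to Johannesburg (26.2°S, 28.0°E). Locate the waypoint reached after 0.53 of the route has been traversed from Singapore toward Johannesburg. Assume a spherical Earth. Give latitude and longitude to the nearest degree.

≈ 17°S, 66°E

Convert each endpoint to a unit vector on the sphere (x = cos φ cos λ, y = cos φ sin λ, z = sin φ).
The central angle between the endpoints is δ = arccos(p₁·p₂) ≈ 1.359 rad (77.9°).
Interpolate at f = 0.53 with slerp weights a = sin((1−f)δ)/sin δ ≈ 0.610, b = sin(fδ)/sin δ ≈ 0.675.
p = a·p₁ + b·p₂ ≈ (0.389, 0.876, -0.284); φ = arcsin(p_z) ≈ -16.50°, λ = atan2(p_y, p_x) ≈ 66.06°.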